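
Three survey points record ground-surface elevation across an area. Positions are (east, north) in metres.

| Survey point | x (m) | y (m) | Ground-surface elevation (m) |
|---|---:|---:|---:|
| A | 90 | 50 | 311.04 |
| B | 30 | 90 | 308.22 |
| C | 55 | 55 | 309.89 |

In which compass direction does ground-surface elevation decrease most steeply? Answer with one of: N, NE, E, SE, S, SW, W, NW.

NW

Differences from A: to B (Δx, Δy, Δh) = (-60, 40, -2.82); to C = (-35, 5, -1.15).
Solve a·Δx + b·Δy = Δz: det = (-60)·5 − (-35)·40 = 1100.
∂z/∂x = [(-2.82)·5 − (-1.15)·40] / 1100 = +0.02900
∂z/∂y = [(-60)·(-1.15) − (-35)·(-2.82)] / 1100 = -0.02700
Steepest decrease is along −∇f = (-0.02900 E, +0.02700 N) → northwest.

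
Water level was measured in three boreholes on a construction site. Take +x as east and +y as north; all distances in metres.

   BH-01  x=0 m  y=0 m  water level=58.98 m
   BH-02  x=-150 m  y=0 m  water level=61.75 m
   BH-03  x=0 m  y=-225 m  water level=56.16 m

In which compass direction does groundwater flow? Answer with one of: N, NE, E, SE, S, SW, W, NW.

SE

∂h/∂x = (61.75 − 58.98) / (-150 − 0) = -0.01847
∂h/∂y = (56.16 − 58.98) / (-225 − 0) = +0.01253
Flow = −∇h = (+0.01847 east, -0.01253 north), which points southeast.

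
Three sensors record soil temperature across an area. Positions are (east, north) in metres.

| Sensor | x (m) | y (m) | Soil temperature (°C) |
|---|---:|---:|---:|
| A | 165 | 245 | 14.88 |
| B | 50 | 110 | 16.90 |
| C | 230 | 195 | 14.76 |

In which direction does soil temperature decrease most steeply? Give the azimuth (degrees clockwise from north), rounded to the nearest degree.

Three-point gradient (reference A): Δ to B = (-115, -135, +2.02), Δ to C = (65, -50, -0.12).
∂T/∂x = -0.008069, ∂T/∂y = -0.008090 (det = 14525).
Steepest decrease is along −∇f: components (+0.008069 E, +0.008090 N).
Azimuth = atan2(+0.008069, +0.008090) = 44.9° ≈ 045°.

045°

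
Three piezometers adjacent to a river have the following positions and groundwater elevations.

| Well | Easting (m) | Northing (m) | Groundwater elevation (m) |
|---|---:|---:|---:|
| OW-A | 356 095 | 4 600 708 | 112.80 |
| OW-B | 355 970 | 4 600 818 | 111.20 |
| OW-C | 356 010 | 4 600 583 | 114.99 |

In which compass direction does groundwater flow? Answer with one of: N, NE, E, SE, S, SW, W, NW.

With h = a·x + b·y + c and OW-A as origin, the differences give:
  (-125)·a + 110·b = -1.60
  (-85)·a + (-125)·b = +2.19
Eliminate b (×(-125) and ×110, subtract): 24975·a = -40.900 → a = ∂h/∂x = -0.001638
Back-substitute: b = ∂h/∂y = -0.01641.
Flow = −∇h = (+0.001638 east, +0.01641 north), which points north.

N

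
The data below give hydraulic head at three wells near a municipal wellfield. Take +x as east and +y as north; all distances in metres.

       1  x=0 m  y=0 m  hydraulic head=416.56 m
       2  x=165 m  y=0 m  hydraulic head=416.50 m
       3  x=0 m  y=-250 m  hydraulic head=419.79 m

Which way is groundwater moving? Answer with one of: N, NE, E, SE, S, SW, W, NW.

∂h/∂x = (416.50 − 416.56) / (165 − 0) = -0.0003636
∂h/∂y = (419.79 − 416.56) / (-250 − 0) = -0.01292
Flow = −∇h = (+0.0003636 east, +0.01292 north), which points north.

N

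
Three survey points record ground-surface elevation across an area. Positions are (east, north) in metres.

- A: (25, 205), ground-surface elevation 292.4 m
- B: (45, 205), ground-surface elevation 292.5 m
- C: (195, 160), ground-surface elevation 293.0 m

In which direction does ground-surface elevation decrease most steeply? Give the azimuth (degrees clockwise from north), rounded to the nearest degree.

222°

Differences from A: to B (Δx, Δy, Δh) = (20, 0, +0.1); to C = (170, -45, +0.6).
Determinant of the coordinate differences = 20·(-45) − 170·0 = -900.
∂z/∂x = [(+0.1)·(-45) − (+0.6)·0] / -900 = +0.005000
∂z/∂y = [20·(+0.6) − 170·(+0.1)] / -900 = +0.005556
Steepest decrease is along −∇f: components (-0.005000 E, -0.005556 N).
Azimuth = atan2(-0.005000, -0.005556) = 222.0° ≈ 222°.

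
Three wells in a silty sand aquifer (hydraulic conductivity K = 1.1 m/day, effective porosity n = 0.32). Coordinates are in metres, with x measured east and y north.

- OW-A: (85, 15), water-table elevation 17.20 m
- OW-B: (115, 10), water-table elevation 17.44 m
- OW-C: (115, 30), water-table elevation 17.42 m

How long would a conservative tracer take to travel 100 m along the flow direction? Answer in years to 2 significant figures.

10 years

With h = a·x + b·y + c and OW-A as origin, the differences give:
  30·a + (-5)·b = +0.24
  30·a + 15·b = +0.22
Eliminate b (×15 and ×(-5), subtract): 600·a = 4.700 → a = ∂h/∂x = +0.007833
Back-substitute: b = ∂h/∂y = -0.0010000.
|∇h| = √(0.007833² + -0.0010000²) = 0.007897
Seepage velocity v = K·i/n = 1.1 × 0.007897 / 0.32 = 0.02715 m/day.
t = 100 / 0.02715 = 3683 days = 10.1 years.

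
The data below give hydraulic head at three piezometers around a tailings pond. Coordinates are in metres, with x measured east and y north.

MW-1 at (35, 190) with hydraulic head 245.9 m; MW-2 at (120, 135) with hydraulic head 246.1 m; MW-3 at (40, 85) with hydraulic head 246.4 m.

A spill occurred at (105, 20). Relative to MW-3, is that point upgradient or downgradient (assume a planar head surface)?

upgradient

Differences from MW-1: to MW-2 (Δx, Δy, Δh) = (85, -55, +0.2); to MW-3 = (5, -105, +0.5).
Determinant of the coordinate differences = 85·(-105) − 5·(-55) = -8650.
∂h/∂x = [(+0.2)·(-105) − (+0.5)·(-55)] / -8650 = -0.0007514
∂h/∂y = [85·(+0.5) − 5·(+0.2)] / -8650 = -0.004798
Head at (105, 20) = 245.9 + (-0.0007514)·(70) + (-0.004798)·(-170) = 246.66 m.
That is higher than the 246.4 m at MW-3, so the point is upgradient.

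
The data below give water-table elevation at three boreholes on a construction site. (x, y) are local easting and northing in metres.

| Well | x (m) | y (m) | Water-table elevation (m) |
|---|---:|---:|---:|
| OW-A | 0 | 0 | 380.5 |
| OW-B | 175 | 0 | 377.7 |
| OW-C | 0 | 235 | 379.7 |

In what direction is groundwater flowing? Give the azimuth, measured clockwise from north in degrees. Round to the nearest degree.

∂h/∂x = (377.7 − 380.5) / (175 − 0) = -0.01600
∂h/∂y = (379.7 − 380.5) / (235 − 0) = -0.003404
Flow direction (−∇h) has components (+0.01600 E, +0.003404 N).
Azimuth = atan2(E, N) = atan2(+0.01600, +0.003404) = 78.0° ≈ 078°.

078°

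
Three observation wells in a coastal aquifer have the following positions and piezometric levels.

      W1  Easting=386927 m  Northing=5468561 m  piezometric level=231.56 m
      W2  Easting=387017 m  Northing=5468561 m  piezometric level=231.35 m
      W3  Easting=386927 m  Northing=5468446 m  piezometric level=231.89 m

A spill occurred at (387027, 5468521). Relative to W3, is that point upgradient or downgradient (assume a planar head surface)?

downgradient

∂h/∂x = (231.35 − 231.56) / (387017 − 386927) = -0.002333
∂h/∂y = (231.89 − 231.56) / (5468446 − 5468561) = -0.002870
Head at (387027, 5468521) = 231.56 + (-0.002333)·(100) + (-0.002870)·(-40) = 231.44 m.
That is lower than the 231.89 m at W3, so the point is downgradient.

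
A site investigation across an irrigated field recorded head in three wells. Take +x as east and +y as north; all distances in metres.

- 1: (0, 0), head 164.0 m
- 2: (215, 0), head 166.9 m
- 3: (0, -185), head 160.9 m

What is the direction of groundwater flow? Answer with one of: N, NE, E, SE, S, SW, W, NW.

∂h/∂x = (166.9 − 164.0) / (215 − 0) = +0.01349
∂h/∂y = (160.9 − 164.0) / (-185 − 0) = +0.01676
Flow = −∇h = (-0.01349 east, -0.01676 north), which points southwest.

SW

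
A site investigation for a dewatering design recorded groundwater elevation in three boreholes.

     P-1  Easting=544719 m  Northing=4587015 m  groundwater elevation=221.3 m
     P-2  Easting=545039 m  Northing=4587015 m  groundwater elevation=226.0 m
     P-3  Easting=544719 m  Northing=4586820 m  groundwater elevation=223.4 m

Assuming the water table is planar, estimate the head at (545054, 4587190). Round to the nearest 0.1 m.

∂h/∂x = (226.0 − 221.3) / (545039 − 544719) = +0.01469
∂h/∂y = (223.4 − 221.3) / (4586820 − 4587015) = -0.01077
h(545054, 4587190) = 221.3 + (+0.01469)·(335) + (-0.01077)·(175) = 221.3 +4.920 -1.885 = 224.336 m.

224.3 m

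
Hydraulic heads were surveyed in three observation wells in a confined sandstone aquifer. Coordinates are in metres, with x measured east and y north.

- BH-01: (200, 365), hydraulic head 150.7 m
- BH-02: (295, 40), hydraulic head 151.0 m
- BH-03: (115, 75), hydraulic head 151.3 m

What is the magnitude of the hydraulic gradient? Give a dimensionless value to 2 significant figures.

Differences from BH-01: to BH-02 (Δx, Δy, Δh) = (95, -325, +0.3); to BH-03 = (-85, -290, +0.6).
Solve a·Δx + b·Δy = Δh: det = 95·(-290) − (-85)·(-325) = -55175.
∂h/∂x = [(+0.3)·(-290) − (+0.6)·(-325)] / -55175 = -0.001957
∂h/∂y = [95·(+0.6) − (-85)·(+0.3)] / -55175 = -0.001495
|∇h| = √(-0.001957² + -0.001495²) = 0.002463

0.0025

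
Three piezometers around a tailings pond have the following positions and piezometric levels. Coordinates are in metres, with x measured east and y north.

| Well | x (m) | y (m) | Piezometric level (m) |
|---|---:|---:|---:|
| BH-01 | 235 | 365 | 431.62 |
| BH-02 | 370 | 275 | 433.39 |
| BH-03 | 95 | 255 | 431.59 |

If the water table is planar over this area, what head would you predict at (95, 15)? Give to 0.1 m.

433.7 m

Taking BH-01 as reference: BH-02−BH-01 = (135, -90, +1.77); BH-03−BH-01 = (-140, -110, -0.03).
Determinant of the coordinate differences = 135·(-110) − (-140)·(-90) = -27450.
∂h/∂x = [(+1.77)·(-110) − (-0.03)·(-90)] / -27450 = +0.007191
∂h/∂y = [135·(-0.03) − (-140)·(+1.77)] / -27450 = -0.008880
h(95, 15) = 431.62 + (+0.007191)·(-140) + (-0.008880)·(-350) = 431.62 -1.007 +3.108 = 433.721 m.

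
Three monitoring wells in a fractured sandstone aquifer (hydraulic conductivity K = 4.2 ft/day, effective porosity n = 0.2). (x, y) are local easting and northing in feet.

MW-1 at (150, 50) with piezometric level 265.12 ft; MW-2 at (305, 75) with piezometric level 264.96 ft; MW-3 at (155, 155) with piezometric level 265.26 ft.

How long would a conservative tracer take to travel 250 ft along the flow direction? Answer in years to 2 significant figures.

17 years

Differences from MW-1: to MW-2 (Δx, Δy, Δh) = (155, 25, -0.16); to MW-3 = (5, 105, +0.14).
Solve a·Δx + b·Δy = Δh: det = 155·105 − 5·25 = 16150.
∂h/∂x = [(-0.16)·105 − (+0.14)·25] / 16150 = -0.001257
∂h/∂y = [155·(+0.14) − 5·(-0.16)] / 16150 = +0.001393
|∇h| = √(-0.001257² + 0.001393²) = 0.001876
Seepage velocity v = K·i/n = 4.2 × 0.001876 / 0.2 = 0.0394 ft/day.
t = 250 / 0.0394 = 6345 days = 17.4 years.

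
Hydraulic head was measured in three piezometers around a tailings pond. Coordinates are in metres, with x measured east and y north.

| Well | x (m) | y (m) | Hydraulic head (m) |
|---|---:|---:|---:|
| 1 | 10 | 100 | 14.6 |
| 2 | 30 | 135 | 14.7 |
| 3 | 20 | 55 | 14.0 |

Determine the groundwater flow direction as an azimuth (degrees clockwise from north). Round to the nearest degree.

128°

Taking 1 as reference: 2−1 = (20, 35, +0.1); 3−1 = (10, -45, -0.6).
Solve a·Δx + b·Δy = Δh: det = 20·(-45) − 10·35 = -1250.
∂h/∂x = [(+0.1)·(-45) − (-0.6)·35] / -1250 = -0.01320
∂h/∂y = [20·(-0.6) − 10·(+0.1)] / -1250 = +0.01040
Flow direction (−∇h) has components (+0.01320 E, -0.01040 N).
Azimuth = atan2(E, N) = atan2(+0.01320, -0.01040) = 128.2° ≈ 128°.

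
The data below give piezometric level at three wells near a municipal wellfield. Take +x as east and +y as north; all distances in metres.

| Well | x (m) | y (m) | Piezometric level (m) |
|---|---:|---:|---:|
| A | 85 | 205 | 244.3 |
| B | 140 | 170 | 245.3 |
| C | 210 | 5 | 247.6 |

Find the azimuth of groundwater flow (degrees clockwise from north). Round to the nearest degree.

Three-point gradient (reference A): Δ to B = (55, -35, +1.0), Δ to C = (125, -200, +3.3).
∂h/∂x = +0.01275, ∂h/∂y = -0.008528 (det = -6625).
Flow direction (−∇h) has components (-0.01275 E, +0.008528 N).
Azimuth = atan2(E, N) = atan2(-0.01275, +0.008528) = 303.8° ≈ 304°.

304°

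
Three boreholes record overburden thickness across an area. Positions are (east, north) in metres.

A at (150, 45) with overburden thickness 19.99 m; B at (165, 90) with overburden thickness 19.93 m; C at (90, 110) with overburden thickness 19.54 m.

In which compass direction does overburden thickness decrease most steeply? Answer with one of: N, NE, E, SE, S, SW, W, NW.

NW

Differences from A: to B (Δx, Δy, Δh) = (15, 45, -0.06); to C = (-60, 65, -0.45).
Solve a·Δx + b·Δy = Δd: det = 15·65 − (-60)·45 = 3675.
∂d/∂x = [(-0.06)·65 − (-0.45)·45] / 3675 = +0.004449
∂d/∂y = [15·(-0.45) − (-60)·(-0.06)] / 3675 = -0.002816
Steepest decrease is along −∇f = (-0.004449 E, +0.002816 N) → northwest.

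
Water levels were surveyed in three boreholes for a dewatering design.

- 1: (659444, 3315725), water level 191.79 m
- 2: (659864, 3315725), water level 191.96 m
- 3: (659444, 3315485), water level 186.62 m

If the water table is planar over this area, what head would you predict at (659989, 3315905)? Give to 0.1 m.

∂h/∂x = (191.96 − 191.79) / (659864 − 659444) = +0.0004048
∂h/∂y = (186.62 − 191.79) / (3315485 − 3315725) = +0.02154
h(659989, 3315905) = 191.79 + (+0.0004048)·(545) + (+0.02154)·(180) = 191.79 +0.221 +3.877 = 195.888 m.

195.9 m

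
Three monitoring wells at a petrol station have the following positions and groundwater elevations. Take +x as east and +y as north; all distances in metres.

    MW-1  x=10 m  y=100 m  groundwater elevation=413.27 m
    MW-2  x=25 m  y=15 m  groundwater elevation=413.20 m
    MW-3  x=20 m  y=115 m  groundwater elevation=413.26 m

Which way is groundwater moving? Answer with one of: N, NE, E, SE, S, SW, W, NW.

Taking MW-1 as reference: MW-2−MW-1 = (15, -85, -0.07); MW-3−MW-1 = (10, 15, -0.01).
Solve a·Δx + b·Δy = Δh: det = 15·15 − 10·(-85) = 1075.
∂h/∂x = [(-0.07)·15 − (-0.01)·(-85)] / 1075 = -0.001767
∂h/∂y = [15·(-0.01) − 10·(-0.07)] / 1075 = +0.0005116
Flow = −∇h = (+0.001767 east, -0.0005116 north), which points east.

E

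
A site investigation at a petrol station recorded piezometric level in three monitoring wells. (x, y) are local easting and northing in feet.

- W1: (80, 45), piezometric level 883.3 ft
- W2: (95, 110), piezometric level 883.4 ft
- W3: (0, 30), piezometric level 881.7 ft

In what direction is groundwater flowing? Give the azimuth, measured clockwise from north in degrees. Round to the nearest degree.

Taking W1 as reference: W2−W1 = (15, 65, +0.1); W3−W1 = (-80, -15, -1.6).
Determinant of the coordinate differences = 15·(-15) − (-80)·65 = 4975.
∂h/∂x = [(+0.1)·(-15) − (-1.6)·65] / 4975 = +0.02060
∂h/∂y = [15·(-1.6) − (-80)·(+0.1)] / 4975 = -0.003216
Flow direction (−∇h) has components (-0.02060 E, +0.003216 N).
Azimuth = atan2(E, N) = atan2(-0.02060, +0.003216) = 278.9° ≈ 279°.

279°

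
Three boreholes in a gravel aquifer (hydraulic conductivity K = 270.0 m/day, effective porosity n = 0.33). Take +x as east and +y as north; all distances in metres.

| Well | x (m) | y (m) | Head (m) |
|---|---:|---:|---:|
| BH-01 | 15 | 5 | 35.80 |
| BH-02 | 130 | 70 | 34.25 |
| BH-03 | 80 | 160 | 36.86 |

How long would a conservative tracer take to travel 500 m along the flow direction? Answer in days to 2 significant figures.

22 days

Three-point gradient (reference BH-01): Δ to BH-02 = (115, 65, -1.55), Δ to BH-03 = (65, 155, +1.06).
∂h/∂x = -0.02273, ∂h/∂y = +0.01637 (det = 13600).
|∇h| = √(-0.02273² + 0.01637²) = 0.02801
Seepage velocity v = K·i/n = 270.0 × 0.02801 / 0.33 = 22.92 m/day.
t = 500 / 22.92 = 21.82 days.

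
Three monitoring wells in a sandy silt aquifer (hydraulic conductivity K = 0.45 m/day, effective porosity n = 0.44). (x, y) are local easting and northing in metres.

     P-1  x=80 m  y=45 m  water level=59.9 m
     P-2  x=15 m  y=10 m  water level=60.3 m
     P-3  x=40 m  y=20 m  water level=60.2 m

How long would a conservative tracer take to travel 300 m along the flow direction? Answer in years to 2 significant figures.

51 years

Taking P-1 as reference: P-2−P-1 = (-65, -35, +0.4); P-3−P-1 = (-40, -25, +0.3).
Determinant of the coordinate differences = (-65)·(-25) − (-40)·(-35) = 225.
∂h/∂x = [(+0.4)·(-25) − (+0.3)·(-35)] / 225 = +0.002222
∂h/∂y = [(-65)·(+0.3) − (-40)·(+0.4)] / 225 = -0.01556
|∇h| = √(0.002222² + -0.01556²) = 0.01572
Seepage velocity v = K·i/n = 0.45 × 0.01572 / 0.44 = 0.01608 m/day.
t = 300 / 0.01608 = 1.866e+04 days = 51.1 years.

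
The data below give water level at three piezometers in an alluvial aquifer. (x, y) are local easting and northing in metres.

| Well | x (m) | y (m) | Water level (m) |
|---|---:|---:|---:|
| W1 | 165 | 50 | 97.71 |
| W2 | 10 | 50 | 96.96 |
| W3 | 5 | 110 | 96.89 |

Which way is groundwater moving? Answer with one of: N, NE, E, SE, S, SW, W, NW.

Differences from W1: to W2 (Δx, Δy, Δh) = (-155, 0, -0.75); to W3 = (-160, 60, -0.82).
Determinant of the coordinate differences = (-155)·60 − (-160)·0 = -9300.
∂h/∂x = [(-0.75)·60 − (-0.82)·0] / -9300 = +0.004839
∂h/∂y = [(-155)·(-0.82) − (-160)·(-0.75)] / -9300 = -0.0007634
Flow = −∇h = (-0.004839 east, +0.0007634 north), which points west.

W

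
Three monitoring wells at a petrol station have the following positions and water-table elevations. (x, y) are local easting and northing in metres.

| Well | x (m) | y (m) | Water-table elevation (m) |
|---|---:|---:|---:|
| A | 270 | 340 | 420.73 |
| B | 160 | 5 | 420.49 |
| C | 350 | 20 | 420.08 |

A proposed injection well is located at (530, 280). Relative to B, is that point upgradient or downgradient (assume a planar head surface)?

downgradient

With h = a·x + b·y + c and A as origin, the differences give:
  (-110)·a + (-335)·b = -0.24
  80·a + (-320)·b = -0.65
Eliminate b (×(-320) and ×(-335), subtract): 62000·a = -140.950 → a = ∂h/∂x = -0.002273
Back-substitute: b = ∂h/∂y = +0.001463.
Head at (530, 280) = 420.73 + (-0.002273)·(260) + (+0.001463)·(-60) = 420.05 m.
That is lower than the 420.49 m at B, so the point is downgradient.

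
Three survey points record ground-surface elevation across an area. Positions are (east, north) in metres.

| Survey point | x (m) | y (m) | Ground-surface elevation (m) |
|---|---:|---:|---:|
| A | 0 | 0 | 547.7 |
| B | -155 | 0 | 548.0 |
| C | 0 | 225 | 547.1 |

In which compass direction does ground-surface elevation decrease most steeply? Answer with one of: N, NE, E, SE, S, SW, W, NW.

NE

∂z/∂x = (548.0 − 547.7) / (-155 − 0) = -0.001935
∂z/∂y = (547.1 − 547.7) / (225 − 0) = -0.002667
Steepest decrease is along −∇f = (+0.001935 E, +0.002667 N) → northeast.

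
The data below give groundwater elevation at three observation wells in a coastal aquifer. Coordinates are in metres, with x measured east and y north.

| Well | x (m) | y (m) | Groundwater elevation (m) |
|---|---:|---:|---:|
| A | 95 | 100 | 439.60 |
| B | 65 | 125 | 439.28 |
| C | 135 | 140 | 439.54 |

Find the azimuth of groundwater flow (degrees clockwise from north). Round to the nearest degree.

Differences from A: to B (Δx, Δy, Δh) = (-30, 25, -0.32); to C = (40, 40, -0.06).
Solve a·Δx + b·Δy = Δh: det = (-30)·40 − 40·25 = -2200.
∂h/∂x = [(-0.32)·40 − (-0.06)·25] / -2200 = +0.005136
∂h/∂y = [(-30)·(-0.06) − 40·(-0.32)] / -2200 = -0.006636
Flow direction (−∇h) has components (-0.005136 E, +0.006636 N).
Azimuth = atan2(E, N) = atan2(-0.005136, +0.006636) = 322.3° ≈ 322°.

322°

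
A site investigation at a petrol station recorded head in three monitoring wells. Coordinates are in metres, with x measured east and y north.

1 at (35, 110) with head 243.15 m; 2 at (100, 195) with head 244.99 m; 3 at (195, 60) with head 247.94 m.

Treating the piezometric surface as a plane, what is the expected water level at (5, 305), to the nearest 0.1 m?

Three-point gradient (reference 1): Δ to 2 = (65, 85, +1.84), Δ to 3 = (160, -50, +4.79).
∂h/∂x = +0.02962, ∂h/∂y = -0.001006 (det = -16850).
h(5, 305) = 243.15 + (+0.02962)·(-30) + (-0.001006)·(195) = 243.15 -0.889 -0.196 = 242.065 m.

242.1 m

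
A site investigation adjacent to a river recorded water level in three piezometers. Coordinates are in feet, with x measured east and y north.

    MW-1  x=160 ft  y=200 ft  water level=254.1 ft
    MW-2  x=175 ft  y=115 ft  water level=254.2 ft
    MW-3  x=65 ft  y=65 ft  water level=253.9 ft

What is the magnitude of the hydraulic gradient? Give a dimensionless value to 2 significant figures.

Differences from MW-1: to MW-2 (Δx, Δy, Δh) = (15, -85, +0.1); to MW-3 = (-95, -135, -0.2).
Solve a·Δx + b·Δy = Δh: det = 15·(-135) − (-95)·(-85) = -10100.
∂h/∂x = [(+0.1)·(-135) − (-0.2)·(-85)] / -10100 = +0.003020
∂h/∂y = [15·(-0.2) − (-95)·(+0.1)] / -10100 = -0.0006436
|∇h| = √(0.003020² + -0.0006436²) = 0.003088

0.0031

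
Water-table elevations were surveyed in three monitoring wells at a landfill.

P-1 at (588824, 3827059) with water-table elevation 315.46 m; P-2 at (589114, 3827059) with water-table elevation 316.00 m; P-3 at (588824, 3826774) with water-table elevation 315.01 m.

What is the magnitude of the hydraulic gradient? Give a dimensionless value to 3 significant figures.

0.00244

∂h/∂x = (316.00 − 315.46) / (589114 − 588824) = +0.001862
∂h/∂y = (315.01 − 315.46) / (3826774 − 3827059) = +0.001579
|∇h| = √(0.001862² + 0.001579²) = 0.002441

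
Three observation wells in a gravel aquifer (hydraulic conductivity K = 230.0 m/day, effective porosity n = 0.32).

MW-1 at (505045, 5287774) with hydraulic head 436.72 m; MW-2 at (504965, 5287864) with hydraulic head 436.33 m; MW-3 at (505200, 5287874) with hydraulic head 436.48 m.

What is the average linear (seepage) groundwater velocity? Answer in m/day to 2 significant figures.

2.7 m/day

Differences from MW-1: to MW-2 (Δx, Δy, Δh) = (-80, 90, -0.39); to MW-3 = (155, 100, -0.24).
Solve a·Δx + b·Δy = Δh: det = (-80)·100 − 155·90 = -21950.
∂h/∂x = [(-0.39)·100 − (-0.24)·90] / -21950 = +0.0007927
∂h/∂y = [(-80)·(-0.24) − 155·(-0.39)] / -21950 = -0.003629
|∇h| = √(0.0007927² + -0.003629²) = 0.003715
Seepage velocity v = K·i/n = 230.0 × 0.003715 / 0.32 = 2.67 m/day.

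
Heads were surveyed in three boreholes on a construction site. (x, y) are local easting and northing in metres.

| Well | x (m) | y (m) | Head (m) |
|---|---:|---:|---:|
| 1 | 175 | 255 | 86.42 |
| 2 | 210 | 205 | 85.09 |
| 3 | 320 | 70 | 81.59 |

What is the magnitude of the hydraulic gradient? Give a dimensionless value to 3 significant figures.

0.0313

Taking 1 as reference: 2−1 = (35, -50, -1.33); 3−1 = (145, -185, -4.83).
Solve a·Δx + b·Δy = Δh: det = 35·(-185) − 145·(-50) = 775.
∂h/∂x = [(-1.33)·(-185) − (-4.83)·(-50)] / 775 = +0.005871
∂h/∂y = [35·(-4.83) − 145·(-1.33)] / 775 = +0.03071
|∇h| = √(0.005871² + 0.03071²) = 0.03127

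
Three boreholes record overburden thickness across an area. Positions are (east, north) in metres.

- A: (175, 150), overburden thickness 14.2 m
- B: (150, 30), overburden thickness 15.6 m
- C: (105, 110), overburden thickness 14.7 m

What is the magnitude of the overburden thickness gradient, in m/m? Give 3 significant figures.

Taking A as reference: B−A = (-25, -120, +1.4); C−A = (-70, -40, +0.5).
Solve a·Δx + b·Δy = Δd: det = (-25)·(-40) − (-70)·(-120) = -7400.
∂d/∂x = [(+1.4)·(-40) − (+0.5)·(-120)] / -7400 = -0.0005405
∂d/∂y = [(-25)·(+0.5) − (-70)·(+1.4)] / -7400 = -0.01155
|∇f| = √(-0.0005405² + -0.01155²) = 0.01156 m/m

0.0116 m/m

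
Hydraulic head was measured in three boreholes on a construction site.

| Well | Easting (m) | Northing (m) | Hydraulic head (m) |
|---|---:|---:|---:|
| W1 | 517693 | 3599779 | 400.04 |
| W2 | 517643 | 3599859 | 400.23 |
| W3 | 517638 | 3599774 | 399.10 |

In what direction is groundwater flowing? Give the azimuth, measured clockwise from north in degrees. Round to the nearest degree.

With h = a·x + b·y + c and W1 as origin, the differences give:
  (-50)·a + 80·b = +0.19
  (-55)·a + (-5)·b = -0.94
Eliminate b (×(-5) and ×80, subtract): 4650·a = 74.250 → a = ∂h/∂x = +0.01597
Back-substitute: b = ∂h/∂y = +0.01235.
Flow direction (−∇h) has components (-0.01597 E, -0.01235 N).
Azimuth = atan2(E, N) = atan2(-0.01597, -0.01235) = 232.3° ≈ 232°.

232°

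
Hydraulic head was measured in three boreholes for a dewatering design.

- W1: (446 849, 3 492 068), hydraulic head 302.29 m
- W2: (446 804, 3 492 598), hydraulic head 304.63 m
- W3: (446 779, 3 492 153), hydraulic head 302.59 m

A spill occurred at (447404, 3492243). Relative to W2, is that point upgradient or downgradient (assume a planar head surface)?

downgradient

Differences from W1: to W2 (Δx, Δy, Δh) = (-45, 530, +2.34); to W3 = (-70, 85, +0.30).
Determinant of the coordinate differences = (-45)·85 − (-70)·530 = 33275.
∂h/∂x = [(+2.34)·85 − (+0.30)·530] / 33275 = +0.001199
∂h/∂y = [(-45)·(+0.30) − (-70)·(+2.34)] / 33275 = +0.004517
Head at (447404, 3492243) = 302.29 + (+0.001199)·(555) + (+0.004517)·(175) = 303.75 m.
That is lower than the 304.63 m at W2, so the point is downgradient.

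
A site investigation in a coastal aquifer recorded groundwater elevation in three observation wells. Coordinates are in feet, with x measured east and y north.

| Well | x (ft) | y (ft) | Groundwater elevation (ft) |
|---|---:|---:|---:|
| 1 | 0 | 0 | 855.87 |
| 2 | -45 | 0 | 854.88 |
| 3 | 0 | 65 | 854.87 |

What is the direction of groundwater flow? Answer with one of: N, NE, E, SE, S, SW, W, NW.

∂h/∂x = (854.88 − 855.87) / (-45 − 0) = +0.02200
∂h/∂y = (854.87 − 855.87) / (65 − 0) = -0.01538
Flow = −∇h = (-0.02200 east, +0.01538 north), which points northwest.

NW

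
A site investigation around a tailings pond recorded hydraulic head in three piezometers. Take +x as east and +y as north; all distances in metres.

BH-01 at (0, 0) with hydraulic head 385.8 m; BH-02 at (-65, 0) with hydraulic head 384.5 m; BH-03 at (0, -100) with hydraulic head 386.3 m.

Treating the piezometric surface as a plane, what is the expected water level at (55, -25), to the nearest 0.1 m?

387.0 m

∂h/∂x = (384.5 − 385.8) / (-65 − 0) = +0.02000
∂h/∂y = (386.3 − 385.8) / (-100 − 0) = -0.005000
h(55, -25) = 385.8 + (+0.02000)·(55) + (-0.005000)·(-25) = 385.8 +1.100 +0.125 = 387.025 m.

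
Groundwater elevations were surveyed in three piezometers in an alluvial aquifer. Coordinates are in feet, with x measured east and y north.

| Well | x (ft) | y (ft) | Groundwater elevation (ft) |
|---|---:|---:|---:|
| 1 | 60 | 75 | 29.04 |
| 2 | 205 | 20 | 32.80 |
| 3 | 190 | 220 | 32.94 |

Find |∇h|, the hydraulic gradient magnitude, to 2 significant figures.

With h = a·x + b·y + c and 1 as origin, the differences give:
  145·a + (-55)·b = +3.76
  130·a + 145·b = +3.90
Eliminate b (×145 and ×(-55), subtract): 28175·a = 759.700 → a = ∂h/∂x = +0.02696
Back-substitute: b = ∂h/∂y = +0.002722.
|∇h| = √(0.02696² + 0.002722²) = 0.0271

0.027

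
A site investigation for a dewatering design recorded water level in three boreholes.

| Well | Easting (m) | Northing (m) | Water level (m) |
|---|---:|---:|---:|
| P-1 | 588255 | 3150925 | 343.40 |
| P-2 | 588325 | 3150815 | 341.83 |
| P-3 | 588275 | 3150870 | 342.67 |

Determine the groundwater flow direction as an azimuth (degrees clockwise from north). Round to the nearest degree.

With h = a·x + b·y + c and P-1 as origin, the differences give:
  70·a + (-110)·b = -1.57
  20·a + (-55)·b = -0.73
Eliminate b (×(-55) and ×(-110), subtract): -1650·a = 6.050 → a = ∂h/∂x = -0.003667
Back-substitute: b = ∂h/∂y = +0.01194.
Flow direction (−∇h) has components (+0.003667 E, -0.01194 N).
Azimuth = atan2(E, N) = atan2(+0.003667, -0.01194) = 162.9° ≈ 163°.

163°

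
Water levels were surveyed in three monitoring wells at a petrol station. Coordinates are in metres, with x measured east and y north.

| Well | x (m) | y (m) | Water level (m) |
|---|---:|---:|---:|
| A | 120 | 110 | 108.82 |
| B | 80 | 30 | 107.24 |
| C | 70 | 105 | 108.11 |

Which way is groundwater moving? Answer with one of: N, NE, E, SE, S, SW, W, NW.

Three-point gradient (reference A): Δ to B = (-40, -80, -1.58), Δ to C = (-50, -5, -0.71).
∂h/∂x = +0.01287, ∂h/∂y = +0.01332 (det = -3800).
Flow = −∇h = (-0.01287 east, -0.01332 north), which points southwest.

SW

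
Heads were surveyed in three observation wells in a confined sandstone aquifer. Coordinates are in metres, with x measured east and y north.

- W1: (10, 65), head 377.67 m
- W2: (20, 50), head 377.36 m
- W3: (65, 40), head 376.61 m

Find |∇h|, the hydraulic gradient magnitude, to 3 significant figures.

Differences from W1: to W2 (Δx, Δy, Δh) = (10, -15, -0.31); to W3 = (55, -25, -1.06).
Solve a·Δx + b·Δy = Δh: det = 10·(-25) − 55·(-15) = 575.
∂h/∂x = [(-0.31)·(-25) − (-1.06)·(-15)] / 575 = -0.01417
∂h/∂y = [10·(-1.06) − 55·(-0.31)] / 575 = +0.01122
|∇h| = √(-0.01417² + 0.01122²) = 0.01807

0.0181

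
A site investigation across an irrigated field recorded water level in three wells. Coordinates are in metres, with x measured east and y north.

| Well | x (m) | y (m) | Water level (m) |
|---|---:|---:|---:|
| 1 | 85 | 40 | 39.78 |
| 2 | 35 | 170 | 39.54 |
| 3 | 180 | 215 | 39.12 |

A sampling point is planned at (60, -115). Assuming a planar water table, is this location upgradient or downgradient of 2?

Differences from 1: to 2 (Δx, Δy, Δh) = (-50, 130, -0.24); to 3 = (95, 175, -0.66).
Determinant of the coordinate differences = (-50)·175 − 95·130 = -21100.
∂h/∂x = [(-0.24)·175 − (-0.66)·130] / -21100 = -0.002076
∂h/∂y = [(-50)·(-0.66) − 95·(-0.24)] / -21100 = -0.002645
Head at (60, -115) = 39.78 + (-0.002076)·(-25) + (-0.002645)·(-155) = 40.24 m.
That is higher than the 39.54 m at 2, so the point is upgradient.

upgradient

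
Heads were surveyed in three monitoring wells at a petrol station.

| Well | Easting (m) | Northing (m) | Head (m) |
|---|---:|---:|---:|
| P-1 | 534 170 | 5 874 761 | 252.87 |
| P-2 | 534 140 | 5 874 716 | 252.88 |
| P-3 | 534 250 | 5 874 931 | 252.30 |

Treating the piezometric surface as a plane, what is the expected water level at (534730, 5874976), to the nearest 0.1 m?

259.5 m

Three-point gradient (reference P-1): Δ to P-2 = (-30, -45, +0.01), Δ to P-3 = (80, 170, -0.57).
∂h/∂x = +0.01597, ∂h/∂y = -0.01087 (det = -1500).
h(534730, 5874976) = 252.87 + (+0.01597)·(560) + (-0.01087)·(215) = 252.87 +8.941 -2.336 = 259.475 m.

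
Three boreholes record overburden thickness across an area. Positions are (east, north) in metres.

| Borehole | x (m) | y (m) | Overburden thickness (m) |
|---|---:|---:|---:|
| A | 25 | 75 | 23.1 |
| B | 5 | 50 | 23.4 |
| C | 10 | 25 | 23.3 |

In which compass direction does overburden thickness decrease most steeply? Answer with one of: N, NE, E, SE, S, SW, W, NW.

E

Differences from A: to B (Δx, Δy, Δh) = (-20, -25, +0.3); to C = (-15, -50, +0.2).
Solve a·Δx + b·Δy = Δd: det = (-20)·(-50) − (-15)·(-25) = 625.
∂d/∂x = [(+0.3)·(-50) − (+0.2)·(-25)] / 625 = -0.01600
∂d/∂y = [(-20)·(+0.2) − (-15)·(+0.3)] / 625 = +0.0008000
Steepest decrease is along −∇f = (+0.01600 E, -0.0008000 N) → east.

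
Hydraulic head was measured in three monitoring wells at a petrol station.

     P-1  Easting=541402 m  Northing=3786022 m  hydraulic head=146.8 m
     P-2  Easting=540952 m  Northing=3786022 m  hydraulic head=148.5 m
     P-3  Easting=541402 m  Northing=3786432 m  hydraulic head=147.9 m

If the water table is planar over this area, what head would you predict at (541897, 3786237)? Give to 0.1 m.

145.5 m

∂h/∂x = (148.5 − 146.8) / (540952 − 541402) = -0.003778
∂h/∂y = (147.9 − 146.8) / (3786432 − 3786022) = +0.002683
h(541897, 3786237) = 146.8 + (-0.003778)·(495) + (+0.002683)·(215) = 146.8 -1.870 +0.577 = 145.507 m.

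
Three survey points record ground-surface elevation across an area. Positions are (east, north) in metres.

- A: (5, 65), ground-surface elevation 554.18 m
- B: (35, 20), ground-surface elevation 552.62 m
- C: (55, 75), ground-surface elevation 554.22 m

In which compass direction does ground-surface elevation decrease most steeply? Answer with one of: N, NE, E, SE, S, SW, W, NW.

Differences from A: to B (Δx, Δy, Δh) = (30, -45, -1.56); to C = (50, 10, +0.04).
Solve a·Δx + b·Δy = Δz: det = 30·10 − 50·(-45) = 2550.
∂z/∂x = [(-1.56)·10 − (+0.04)·(-45)] / 2550 = -0.005412
∂z/∂y = [30·(+0.04) − 50·(-1.56)] / 2550 = +0.03106
Steepest decrease is along −∇f = (+0.005412 E, -0.03106 N) → south.

S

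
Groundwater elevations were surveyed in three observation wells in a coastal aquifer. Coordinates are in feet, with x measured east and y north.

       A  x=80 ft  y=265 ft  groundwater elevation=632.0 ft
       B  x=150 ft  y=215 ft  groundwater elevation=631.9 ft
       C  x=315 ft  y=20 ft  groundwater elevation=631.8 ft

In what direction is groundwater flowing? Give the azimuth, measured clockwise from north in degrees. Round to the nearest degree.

057°

Taking A as reference: B−A = (70, -50, -0.1); C−A = (235, -245, -0.2).
Determinant of the coordinate differences = 70·(-245) − 235·(-50) = -5400.
∂h/∂x = [(-0.1)·(-245) − (-0.2)·(-50)] / -5400 = -0.002685
∂h/∂y = [70·(-0.2) − 235·(-0.1)] / -5400 = -0.001759
Flow direction (−∇h) has components (+0.002685 E, +0.001759 N).
Azimuth = atan2(E, N) = atan2(+0.002685, +0.001759) = 56.8° ≈ 057°.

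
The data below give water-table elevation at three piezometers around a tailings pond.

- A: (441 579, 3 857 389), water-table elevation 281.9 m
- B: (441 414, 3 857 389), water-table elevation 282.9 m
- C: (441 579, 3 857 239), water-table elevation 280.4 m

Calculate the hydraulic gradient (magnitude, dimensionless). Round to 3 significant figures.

0.0117

∂h/∂x = (282.9 − 281.9) / (441414 − 441579) = -0.006061
∂h/∂y = (280.4 − 281.9) / (3857239 − 3857389) = +0.01000
|∇h| = √(-0.006061² + 0.01000²) = 0.01169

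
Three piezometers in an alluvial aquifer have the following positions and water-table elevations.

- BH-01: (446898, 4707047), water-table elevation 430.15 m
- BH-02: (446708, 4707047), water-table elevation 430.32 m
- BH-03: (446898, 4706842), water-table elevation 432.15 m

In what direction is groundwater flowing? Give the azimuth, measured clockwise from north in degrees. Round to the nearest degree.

005°

∂h/∂x = (430.32 − 430.15) / (446708 − 446898) = -0.0008947
∂h/∂y = (432.15 − 430.15) / (4706842 − 4707047) = -0.009756
Flow direction (−∇h) has components (+0.0008947 E, +0.009756 N).
Azimuth = atan2(E, N) = atan2(+0.0008947, +0.009756) = 5.2° ≈ 005°.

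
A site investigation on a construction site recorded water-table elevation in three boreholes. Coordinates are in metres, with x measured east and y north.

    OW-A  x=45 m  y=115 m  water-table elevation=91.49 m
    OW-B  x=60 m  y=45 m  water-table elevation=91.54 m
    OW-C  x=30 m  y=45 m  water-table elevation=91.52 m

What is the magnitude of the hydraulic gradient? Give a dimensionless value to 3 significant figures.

0.000878

Differences from OW-A: to OW-B (Δx, Δy, Δh) = (15, -70, +0.05); to OW-C = (-15, -70, +0.03).
Solve a·Δx + b·Δy = Δh: det = 15·(-70) − (-15)·(-70) = -2100.
∂h/∂x = [(+0.05)·(-70) − (+0.03)·(-70)] / -2100 = +0.0006667
∂h/∂y = [15·(+0.03) − (-15)·(+0.05)] / -2100 = -0.0005714
|∇h| = √(0.0006667² + -0.0005714²) = 0.0008781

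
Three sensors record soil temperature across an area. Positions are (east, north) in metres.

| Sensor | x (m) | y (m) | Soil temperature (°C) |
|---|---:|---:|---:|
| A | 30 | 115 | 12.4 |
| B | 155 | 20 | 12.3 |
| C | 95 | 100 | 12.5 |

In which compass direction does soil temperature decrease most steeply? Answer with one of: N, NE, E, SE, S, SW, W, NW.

SW

Three-point gradient (reference A): Δ to B = (125, -95, -0.1), Δ to C = (65, -15, +0.1).
∂T/∂x = +0.002558, ∂T/∂y = +0.004419 (det = 4300).
Steepest decrease is along −∇f = (-0.002558 E, -0.004419 N) → southwest.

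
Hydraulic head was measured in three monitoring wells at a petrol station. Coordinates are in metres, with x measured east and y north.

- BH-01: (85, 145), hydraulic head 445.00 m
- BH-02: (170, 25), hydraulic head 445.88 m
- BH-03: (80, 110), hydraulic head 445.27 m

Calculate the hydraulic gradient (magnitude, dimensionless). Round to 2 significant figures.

Taking BH-01 as reference: BH-02−BH-01 = (85, -120, +0.88); BH-03−BH-01 = (-5, -35, +0.27).
Solve a·Δx + b·Δy = Δh: det = 85·(-35) − (-5)·(-120) = -3575.
∂h/∂x = [(+0.88)·(-35) − (+0.27)·(-120)] / -3575 = -0.0004476
∂h/∂y = [85·(+0.27) − (-5)·(+0.88)] / -3575 = -0.007650
|∇h| = √(-0.0004476² + -0.007650²) = 0.007663

0.0077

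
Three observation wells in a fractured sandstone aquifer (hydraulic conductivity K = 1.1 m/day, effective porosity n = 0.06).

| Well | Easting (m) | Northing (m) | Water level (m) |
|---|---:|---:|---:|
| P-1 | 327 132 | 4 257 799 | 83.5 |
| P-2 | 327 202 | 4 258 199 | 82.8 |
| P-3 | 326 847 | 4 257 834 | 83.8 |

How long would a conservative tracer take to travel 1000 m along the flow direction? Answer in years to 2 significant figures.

76 years

Taking P-1 as reference: P-2−P-1 = (70, 400, -0.7); P-3−P-1 = (-285, 35, +0.3).
Determinant of the coordinate differences = 70·35 − (-285)·400 = 116450.
∂h/∂x = [(-0.7)·35 − (+0.3)·400] / 116450 = -0.001241
∂h/∂y = [70·(+0.3) − (-285)·(-0.7)] / 116450 = -0.001533
|∇h| = √(-0.001241² + -0.001533²) = 0.001972
Seepage velocity v = K·i/n = 1.1 × 0.001972 / 0.06 = 0.03615 m/day.
t = 1000 / 0.03615 = 2.766e+04 days = 75.7 years.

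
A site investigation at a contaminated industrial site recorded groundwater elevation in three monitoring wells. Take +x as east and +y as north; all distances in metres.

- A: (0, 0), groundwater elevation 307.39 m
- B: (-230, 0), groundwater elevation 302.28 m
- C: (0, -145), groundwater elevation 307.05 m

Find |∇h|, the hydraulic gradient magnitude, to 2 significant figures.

∂h/∂x = (302.28 − 307.39) / (-230 − 0) = +0.02222
∂h/∂y = (307.05 − 307.39) / (-145 − 0) = +0.002345
|∇h| = √(0.02222² + 0.002345²) = 0.02234

0.022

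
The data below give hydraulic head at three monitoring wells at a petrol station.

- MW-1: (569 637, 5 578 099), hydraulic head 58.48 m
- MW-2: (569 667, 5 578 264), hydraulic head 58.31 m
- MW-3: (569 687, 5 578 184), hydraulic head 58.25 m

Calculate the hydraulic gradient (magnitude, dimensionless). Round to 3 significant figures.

0.00413

Taking MW-1 as reference: MW-2−MW-1 = (30, 165, -0.17); MW-3−MW-1 = (50, 85, -0.23).
Solve a·Δx + b·Δy = Δh: det = 30·85 − 50·165 = -5700.
∂h/∂x = [(-0.17)·85 − (-0.23)·165] / -5700 = -0.004123
∂h/∂y = [30·(-0.23) − 50·(-0.17)] / -5700 = -0.0002807
|∇h| = √(-0.004123² + -0.0002807²) = 0.004133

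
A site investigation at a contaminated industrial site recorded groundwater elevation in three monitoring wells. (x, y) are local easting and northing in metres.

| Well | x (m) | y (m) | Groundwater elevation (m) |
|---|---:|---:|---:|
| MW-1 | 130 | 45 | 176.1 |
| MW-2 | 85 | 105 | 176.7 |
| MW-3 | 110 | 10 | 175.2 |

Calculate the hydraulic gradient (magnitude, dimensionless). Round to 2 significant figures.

0.022

Taking MW-1 as reference: MW-2−MW-1 = (-45, 60, +0.6); MW-3−MW-1 = (-20, -35, -0.9).
Determinant of the coordinate differences = (-45)·(-35) − (-20)·60 = 2775.
∂h/∂x = [(+0.6)·(-35) − (-0.9)·60] / 2775 = +0.01189
∂h/∂y = [(-45)·(-0.9) − (-20)·(+0.6)] / 2775 = +0.01892
|∇h| = √(0.01189² + 0.01892²) = 0.02235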